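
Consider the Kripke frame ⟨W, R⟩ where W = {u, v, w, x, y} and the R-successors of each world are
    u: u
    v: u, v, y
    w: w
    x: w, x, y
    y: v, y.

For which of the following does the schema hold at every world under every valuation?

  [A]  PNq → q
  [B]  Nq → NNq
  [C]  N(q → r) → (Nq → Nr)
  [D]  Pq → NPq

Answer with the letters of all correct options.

R is not symmetric: v R u but not u R v.
R is not transitive: x R y and y R v but not x R v.
R is not euclidean: v R u and v R v but not u R v.
(A) PNq → q is the dual of axiom B; it is valid on a frame exactly when R is symmetric. R is not symmetric, so not valid.
(B) axiom 4: valid iff R is transitive. R is not transitive — not valid.
(C) N(q → r) → (Nq → Nr) is axiom K, valid on every Kripke frame — valid.
(D) axiom 5: valid iff R is euclidean. R is not euclidean — not valid.

C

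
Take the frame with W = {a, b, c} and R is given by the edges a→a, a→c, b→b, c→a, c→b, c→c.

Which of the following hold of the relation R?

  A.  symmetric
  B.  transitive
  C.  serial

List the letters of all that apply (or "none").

(A) not symmetric: c R b but not b R c.
(B) not transitive: a R c and c R b but not a R b.
(C) serial: every world has an R-successor.

C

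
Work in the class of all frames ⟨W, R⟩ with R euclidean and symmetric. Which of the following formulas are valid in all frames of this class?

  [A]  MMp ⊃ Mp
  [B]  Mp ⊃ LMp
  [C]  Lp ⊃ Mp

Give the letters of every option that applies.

A symmetric euclidean relation is transitive (uRv and vRw give vRu by symmetry, then uRw by the euclidean condition, applied at v).
(A) the dual of axiom 4: valid iff R is transitive. Every such R is transitive — valid.
(B) axiom 5: valid iff R is euclidean. Every such R is euclidean — valid.
(C) axiom D: valid iff R is serial. Such an R need not be serial — not valid.

A, B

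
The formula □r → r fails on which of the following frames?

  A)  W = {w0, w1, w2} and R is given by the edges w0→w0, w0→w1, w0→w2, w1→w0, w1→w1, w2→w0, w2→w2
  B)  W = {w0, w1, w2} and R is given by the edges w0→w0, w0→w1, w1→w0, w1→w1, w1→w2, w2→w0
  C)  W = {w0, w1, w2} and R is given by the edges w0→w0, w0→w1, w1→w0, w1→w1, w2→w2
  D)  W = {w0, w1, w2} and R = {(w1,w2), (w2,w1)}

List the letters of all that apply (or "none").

The schema □r → r is axiom T; it is valid on a frame iff R is reflexive.
(A) R is reflexive (each world relates to itself), so the schema is valid here.
(B) R is not reflexive (not w2 R w2), so the schema fails here.
(C) R is reflexive (each world relates to itself), so the schema is valid here.
(D) R is not reflexive (not w0 R w0), so the schema fails here.

B, D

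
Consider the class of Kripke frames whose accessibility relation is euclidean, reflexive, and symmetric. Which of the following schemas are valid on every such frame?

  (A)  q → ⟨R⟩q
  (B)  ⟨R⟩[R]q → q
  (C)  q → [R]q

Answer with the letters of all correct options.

A, B

A relation that is euclidean, reflexive, and symmetric is also serial and transitive.
(A) q → ⟨R⟩q is the dual of axiom T; it is valid on a frame exactly when R is reflexive. Every such R is reflexive, so valid.
(B) ⟨R⟩[R]q → q (the dual of axiom B) characterises the symmetric frames. Every such R is symmetric — valid.
(C) q → [R]q (equivalent to ◇p→p) corresponds to R being a subset of the identity. Such an R need not be a subset of the identity, so not valid.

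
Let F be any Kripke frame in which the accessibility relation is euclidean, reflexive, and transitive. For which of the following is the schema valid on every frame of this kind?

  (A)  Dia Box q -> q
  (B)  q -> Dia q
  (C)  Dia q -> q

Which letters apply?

A, B

A relation that is euclidean, reflexive, and transitive is also serial and symmetric.
(A) Dia Box q -> q (the dual of axiom B) characterises the symmetric frames. Every such R is symmetric — valid.
(B) the dual of axiom T: valid iff R is reflexive. Every such R is reflexive — valid.
(C) Dia q -> q is valid only on frames where every R-edge is a self-loop. Such an R need not be a subset of the identity — not valid.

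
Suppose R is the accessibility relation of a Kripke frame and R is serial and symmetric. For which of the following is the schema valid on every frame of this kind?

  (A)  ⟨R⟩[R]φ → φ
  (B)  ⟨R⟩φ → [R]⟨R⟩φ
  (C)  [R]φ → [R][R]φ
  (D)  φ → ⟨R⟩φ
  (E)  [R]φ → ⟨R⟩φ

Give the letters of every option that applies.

A, E

(A) ⟨R⟩[R]φ → φ is the dual of axiom B; it is valid on a frame exactly when R is symmetric. Every such R is symmetric, so valid.
(B) axiom 5: valid iff R is euclidean. Such an R need not be euclidean — not valid.
(C) [R]φ → [R][R]φ is axiom 4, which corresponds to transitivity. Such an R need not be transitive — not valid.
(D) the dual of axiom T: valid iff R is reflexive. Such an R need not be reflexive — not valid.
(E) [R]φ → ⟨R⟩φ is axiom D; it is valid on a frame exactly when R is serial. Every such R is serial, so valid.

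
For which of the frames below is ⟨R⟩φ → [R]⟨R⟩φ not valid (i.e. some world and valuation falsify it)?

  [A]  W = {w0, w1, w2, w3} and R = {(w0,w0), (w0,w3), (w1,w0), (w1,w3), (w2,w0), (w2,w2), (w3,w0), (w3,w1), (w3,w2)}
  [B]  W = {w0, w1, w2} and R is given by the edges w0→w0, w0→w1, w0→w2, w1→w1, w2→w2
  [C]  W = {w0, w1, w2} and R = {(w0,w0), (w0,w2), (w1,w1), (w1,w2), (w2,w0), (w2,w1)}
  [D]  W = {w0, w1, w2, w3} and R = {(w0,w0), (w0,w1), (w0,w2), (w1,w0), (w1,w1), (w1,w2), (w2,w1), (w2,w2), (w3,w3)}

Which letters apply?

The schema ⟨R⟩φ → [R]⟨R⟩φ is axiom 5; it is valid on a frame iff R is euclidean.
(A) R is not euclidean (w2 R w0 and w2 R w2 but not w0 R w2), so the schema fails here.
(B) R is not euclidean (w0 R w1 and w0 R w0 but not w1 R w0), so the schema fails here.
(C) R is not euclidean (w2 R w0 and w2 R w1 but not w0 R w1), so the schema fails here.
(D) R is not euclidean (w0 R w2 and w0 R w0 but not w2 R w0), so the schema fails here.

A, B, C, D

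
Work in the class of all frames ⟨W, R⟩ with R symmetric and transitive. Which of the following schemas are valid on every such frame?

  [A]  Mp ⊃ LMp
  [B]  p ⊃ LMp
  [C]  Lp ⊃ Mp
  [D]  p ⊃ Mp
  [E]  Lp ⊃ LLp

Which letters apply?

A, B, E

A symmetric transitive relation is euclidean (uRv and uRw give vRu by symmetry, then vRw by transitivity).
(A) Mp ⊃ LMp is axiom 5, which corresponds to the euclidean property. Every such R is euclidean — valid.
(B) p ⊃ LMp is axiom B; it is valid on a frame exactly when R is symmetric. Every such R is symmetric, so valid.
(C) Lp ⊃ Mp (axiom D) characterises the serial frames. Such an R need not be serial — not valid.
(D) p ⊃ Mp is the dual of axiom T, which corresponds to reflexivity. Such an R need not be reflexive — not valid.
(E) Lp ⊃ LLp is axiom 4, which corresponds to transitivity. Every such R is transitive — valid.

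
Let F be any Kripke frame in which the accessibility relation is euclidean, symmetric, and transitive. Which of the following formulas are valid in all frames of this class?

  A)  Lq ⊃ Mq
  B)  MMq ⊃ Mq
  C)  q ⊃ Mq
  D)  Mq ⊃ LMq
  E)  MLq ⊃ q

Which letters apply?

(A) Lq ⊃ Mq (axiom D) characterises the serial frames. Such an R need not be serial — not valid.
(B) MMq ⊃ Mq (the dual of axiom 4) characterises the transitive frames. Every such R is transitive — valid.
(C) q ⊃ Mq (the dual of axiom T) characterises the reflexive frames. Such an R need not be reflexive — not valid.
(D) axiom 5: valid iff R is euclidean. Every such R is euclidean — valid.
(E) the dual of axiom B: valid iff R is symmetric. Every such R is symmetric — valid.

B, D, E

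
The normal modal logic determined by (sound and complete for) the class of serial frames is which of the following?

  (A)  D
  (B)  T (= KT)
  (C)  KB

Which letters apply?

A

(A) D is determined by exactly this class.
(B) T (= KT) is determined by the class of reflexive frames.
(C) KB is determined by the class of symmetric frames.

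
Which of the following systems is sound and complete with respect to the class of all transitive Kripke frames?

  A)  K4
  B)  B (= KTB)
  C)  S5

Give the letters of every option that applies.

A

(A) K4 is determined by exactly this class.
(B) B (= KTB) is determined by the class of reflexive and symmetric frames.
(C) S5 is determined by the class of reflexive, symmetric, and transitive frames.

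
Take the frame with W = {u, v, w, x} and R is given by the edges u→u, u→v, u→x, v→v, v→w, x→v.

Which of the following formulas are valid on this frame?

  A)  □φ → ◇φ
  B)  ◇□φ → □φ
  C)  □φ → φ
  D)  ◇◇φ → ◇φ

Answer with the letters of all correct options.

none

R is not reflexive: not w R w.
R is not transitive: u R v and v R w but not u R w.
R is not euclidean: u R v and u R u but not v R u.
R is not serial: w has no R-successor.
(A) □φ → ◇φ is axiom D; it is valid on a frame exactly when R is serial. R is not serial, so not valid.
(B) the dual of axiom 5: valid iff R is euclidean. R is not euclidean — not valid.
(C) □φ → φ is axiom T; it is valid on a frame exactly when R is reflexive. R is not reflexive, so not valid.
(D) ◇◇φ → ◇φ is the dual of axiom 4, which corresponds to transitivity. R is not transitive — not valid.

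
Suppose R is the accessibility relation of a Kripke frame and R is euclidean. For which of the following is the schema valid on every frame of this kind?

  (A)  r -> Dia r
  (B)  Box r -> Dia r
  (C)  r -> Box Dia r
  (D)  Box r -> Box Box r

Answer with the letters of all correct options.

(A) r -> Dia r is the dual of axiom T; it is valid on a frame exactly when R is reflexive. Such an R need not be reflexive, so not valid.
(B) axiom D: valid iff R is serial. Such an R need not be serial — not valid.
(C) axiom B: valid iff R is symmetric. Such an R need not be symmetric — not valid.
(D) axiom 4: valid iff R is transitive. Such an R need not be transitive — not valid.

none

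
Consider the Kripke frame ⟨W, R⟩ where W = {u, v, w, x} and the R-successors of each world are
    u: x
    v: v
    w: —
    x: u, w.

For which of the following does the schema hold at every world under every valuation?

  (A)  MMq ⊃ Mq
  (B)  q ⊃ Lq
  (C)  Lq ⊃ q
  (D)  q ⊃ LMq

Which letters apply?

R is not reflexive: not u R u.
R is not symmetric: x R w but not w R x.
R is not transitive: u R x and x R u but not u R u.
R is not a subset of the identity: u R x with u ≠ x.
(A) MMq ⊃ Mq is the dual of axiom 4; it is valid on a frame exactly when R is transitive. R is not transitive, so not valid.
(B) q ⊃ Lq (equivalent to ◇p→p) corresponds to R being a subset of the identity. Here R ⊄ identity, so not valid.
(C) Lq ⊃ q is axiom T; it is valid on a frame exactly when R is reflexive. R is not reflexive, so not valid.
(D) q ⊃ LMq (axiom B) characterises the symmetric frames. R is not symmetric — not valid.

none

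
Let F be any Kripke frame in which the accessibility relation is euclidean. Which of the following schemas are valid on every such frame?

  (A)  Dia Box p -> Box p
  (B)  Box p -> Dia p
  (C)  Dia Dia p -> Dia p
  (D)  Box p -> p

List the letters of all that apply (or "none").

A

(A) Dia Box p -> Box p is the dual of axiom 5, which corresponds to the euclidean property. Every such R is euclidean — valid.
(B) axiom D: valid iff R is serial. Such an R need not be serial — not valid.
(C) Dia Dia p -> Dia p (the dual of axiom 4) characterises the transitive frames. Such an R need not be transitive — not valid.
(D) Box p -> p (axiom T) characterises the reflexive frames. Such an R need not be reflexive — not valid.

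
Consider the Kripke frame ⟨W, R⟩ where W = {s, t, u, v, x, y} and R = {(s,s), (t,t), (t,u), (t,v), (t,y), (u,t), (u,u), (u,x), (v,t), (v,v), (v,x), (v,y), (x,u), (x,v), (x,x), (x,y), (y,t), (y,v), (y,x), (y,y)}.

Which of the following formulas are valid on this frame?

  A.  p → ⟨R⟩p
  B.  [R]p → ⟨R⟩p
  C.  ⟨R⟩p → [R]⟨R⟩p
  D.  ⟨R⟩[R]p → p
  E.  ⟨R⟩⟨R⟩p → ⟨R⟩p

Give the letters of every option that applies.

A, B, D

R is reflexive: each world relates to itself.
R is symmetric: every R-edge is matched by its reverse.
R is not transitive: t R u and u R x but not t R x.
R is not euclidean: t R u and t R v but not u R v.
R is serial: every world has an R-successor.
(A) p → ⟨R⟩p is the dual of axiom T, which corresponds to reflexivity. R is reflexive — valid.
(B) [R]p → ⟨R⟩p is axiom D, which corresponds to seriality. R is serial — valid.
(C) ⟨R⟩p → [R]⟨R⟩p is axiom 5, which corresponds to the euclidean property. R is not euclidean — not valid.
(D) ⟨R⟩[R]p → p is the dual of axiom B, which corresponds to symmetry. R is symmetric — valid.
(E) ⟨R⟩⟨R⟩p → ⟨R⟩p (the dual of axiom 4) characterises the transitive frames. R is not transitive — not valid.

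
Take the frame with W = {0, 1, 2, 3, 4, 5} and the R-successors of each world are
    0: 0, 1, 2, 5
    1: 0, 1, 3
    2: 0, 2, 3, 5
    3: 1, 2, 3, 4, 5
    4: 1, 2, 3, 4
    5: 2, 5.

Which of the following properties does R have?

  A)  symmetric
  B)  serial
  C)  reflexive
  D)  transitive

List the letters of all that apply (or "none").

B, C

(A) not symmetric: 0 R 5 but not 5 R 0.
(B) serial: every world has an R-successor.
(C) reflexive: each world relates to itself.
(D) not transitive: 0 R 1 and 1 R 3 but not 0 R 3.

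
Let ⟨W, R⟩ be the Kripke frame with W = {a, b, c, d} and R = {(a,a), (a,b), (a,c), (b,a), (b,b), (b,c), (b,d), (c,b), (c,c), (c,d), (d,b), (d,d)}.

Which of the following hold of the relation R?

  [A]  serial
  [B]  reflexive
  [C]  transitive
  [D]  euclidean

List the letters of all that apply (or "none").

A, B

(A) serial: every world has an R-successor.
(B) reflexive: each world relates to itself.
(C) not transitive: a R b and b R d but not a R d.
(D) not euclidean: a R c and a R a but not c R a.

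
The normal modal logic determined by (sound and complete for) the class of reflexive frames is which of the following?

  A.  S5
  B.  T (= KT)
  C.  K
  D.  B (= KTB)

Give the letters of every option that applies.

B

(A) S5 is determined by the class of reflexive, symmetric, and transitive frames.
(B) T (= KT) is determined by exactly this class.
(C) K is determined by the class of arbitrary frames.
(D) B (= KTB) is determined by the class of reflexive and symmetric frames.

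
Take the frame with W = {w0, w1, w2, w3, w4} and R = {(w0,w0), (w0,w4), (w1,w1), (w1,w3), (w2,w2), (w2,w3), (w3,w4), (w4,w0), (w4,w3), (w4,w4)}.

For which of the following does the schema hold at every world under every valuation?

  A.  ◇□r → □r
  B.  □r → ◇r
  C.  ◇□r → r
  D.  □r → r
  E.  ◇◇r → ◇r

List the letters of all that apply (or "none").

B

R is not reflexive: not w3 R w3.
R is not symmetric: w1 R w3 but not w3 R w1.
R is not transitive: w0 R w4 and w4 R w3 but not w0 R w3.
R is not euclidean: w1 R w3 and w1 R w1 but not w3 R w1.
R is serial: every world has an R-successor.
(A) ◇□r → □r is the dual of axiom 5, which corresponds to the euclidean property. R is not euclidean — not valid.
(B) □r → ◇r is axiom D; it is valid on a frame exactly when R is serial. R is serial, so valid.
(C) ◇□r → r (the dual of axiom B) characterises the symmetric frames. R is not symmetric — not valid.
(D) □r → r is axiom T; it is valid on a frame exactly when R is reflexive. R is not reflexive, so not valid.
(E) ◇◇r → ◇r is the dual of axiom 4; it is valid on a frame exactly when R is transitive. R is not transitive, so not valid.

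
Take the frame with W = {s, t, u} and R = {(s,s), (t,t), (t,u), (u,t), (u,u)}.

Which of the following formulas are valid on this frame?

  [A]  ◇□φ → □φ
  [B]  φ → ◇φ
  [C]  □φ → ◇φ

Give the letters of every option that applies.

R is reflexive: each world relates to itself.
R is euclidean: any two R-successors of the same world are R-related.
R is serial: every world has an R-successor.
(A) ◇□φ → □φ is the dual of axiom 5; it is valid on a frame exactly when R is euclidean. R is euclidean, so valid.
(B) φ → ◇φ is the dual of axiom T, which corresponds to reflexivity. R is reflexive — valid.
(C) □φ → ◇φ is axiom D; it is valid on a frame exactly when R is serial. R is serial, so valid.

A, B, C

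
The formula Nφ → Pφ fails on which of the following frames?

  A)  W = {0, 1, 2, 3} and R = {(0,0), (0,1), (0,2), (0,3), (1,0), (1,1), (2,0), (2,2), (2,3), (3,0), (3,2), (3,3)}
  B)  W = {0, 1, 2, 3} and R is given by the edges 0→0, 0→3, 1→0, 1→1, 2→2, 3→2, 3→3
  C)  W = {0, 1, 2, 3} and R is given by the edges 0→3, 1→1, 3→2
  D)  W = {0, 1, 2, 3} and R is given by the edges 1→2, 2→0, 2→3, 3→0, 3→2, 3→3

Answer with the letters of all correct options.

C, D

The schema Nφ → Pφ is axiom D; it is valid on a frame iff R is serial.
(A) R is serial (every world has an R-successor), so the schema is valid here.
(B) R is serial (every world has an R-successor), so the schema is valid here.
(C) R is not serial (2 has no R-successor), so the schema fails here.
(D) R is not serial (0 has no R-successor), so the schema fails here.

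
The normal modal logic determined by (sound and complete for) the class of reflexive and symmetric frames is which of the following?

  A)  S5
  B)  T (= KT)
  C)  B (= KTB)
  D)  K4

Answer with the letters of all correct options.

(A) S5 is determined by the class of reflexive, symmetric, and transitive frames.
(B) T (= KT) is determined by the class of reflexive frames.
(C) B (= KTB) is determined by exactly this class.
(D) K4 is determined by the class of transitive frames.

C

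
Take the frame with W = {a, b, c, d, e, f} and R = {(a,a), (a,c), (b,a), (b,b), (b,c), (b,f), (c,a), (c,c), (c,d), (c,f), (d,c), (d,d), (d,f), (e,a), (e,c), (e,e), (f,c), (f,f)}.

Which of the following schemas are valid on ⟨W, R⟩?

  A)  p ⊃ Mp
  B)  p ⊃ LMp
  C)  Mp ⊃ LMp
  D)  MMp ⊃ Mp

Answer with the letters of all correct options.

A

R is reflexive: each world relates to itself.
R is not symmetric: b R a but not a R b.
R is not transitive: a R c and c R d but not a R d.
R is not euclidean: b R a and b R b but not a R b.
(A) p ⊃ Mp (the dual of axiom T) characterises the reflexive frames. R is reflexive — valid.
(B) p ⊃ LMp (axiom B) characterises the symmetric frames. R is not symmetric — not valid.
(C) Mp ⊃ LMp (axiom 5) characterises the euclidean frames. R is not euclidean — not valid.
(D) MMp ⊃ Mp (the dual of axiom 4) characterises the transitive frames. R is not transitive — not valid.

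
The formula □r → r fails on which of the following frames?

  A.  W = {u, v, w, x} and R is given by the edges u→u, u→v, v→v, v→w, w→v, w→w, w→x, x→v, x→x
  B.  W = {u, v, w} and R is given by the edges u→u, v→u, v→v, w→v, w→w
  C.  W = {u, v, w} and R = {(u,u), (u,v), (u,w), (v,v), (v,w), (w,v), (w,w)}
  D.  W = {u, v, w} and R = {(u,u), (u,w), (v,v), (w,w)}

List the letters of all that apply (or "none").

none

The schema □r → r is axiom T; it is valid on a frame iff R is reflexive.
(A) R is reflexive (each world relates to itself), so the schema is valid here.
(B) R is reflexive (each world relates to itself), so the schema is valid here.
(C) R is reflexive (each world relates to itself), so the schema is valid here.
(D) R is reflexive (each world relates to itself), so the schema is valid here.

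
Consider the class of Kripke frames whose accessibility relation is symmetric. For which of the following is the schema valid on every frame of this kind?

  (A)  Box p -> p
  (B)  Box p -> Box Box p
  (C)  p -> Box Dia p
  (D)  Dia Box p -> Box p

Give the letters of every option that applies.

C

(A) Box p -> p (axiom T) characterises the reflexive frames. Such an R need not be reflexive — not valid.
(B) Box p -> Box Box p is axiom 4; it is valid on a frame exactly when R is transitive. Such an R need not be transitive, so not valid.
(C) p -> Box Dia p is axiom B; it is valid on a frame exactly when R is symmetric. Every such R is symmetric, so valid.
(D) Dia Box p -> Box p is the dual of axiom 5, which corresponds to the euclidean property. Such an R need not be euclidean — not valid.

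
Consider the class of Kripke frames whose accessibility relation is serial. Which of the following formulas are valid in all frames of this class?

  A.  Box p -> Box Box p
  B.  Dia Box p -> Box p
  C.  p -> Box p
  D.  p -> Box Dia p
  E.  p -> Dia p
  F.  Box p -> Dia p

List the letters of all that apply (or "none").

F

(A) axiom 4: valid iff R is transitive. Such an R need not be transitive — not valid.
(B) Dia Box p -> Box p (the dual of axiom 5) characterises the euclidean frames. Such an R need not be euclidean — not valid.
(C) p -> Box p is valid only on frames where every R-edge is a self-loop. Such an R need not be a subset of the identity — not valid.
(D) p -> Box Dia p (axiom B) characterises the symmetric frames. Such an R need not be symmetric — not valid.
(E) p -> Dia p is the dual of axiom T, which corresponds to reflexivity. Such an R need not be reflexive — not valid.
(F) Box p -> Dia p is axiom D; it is valid on a frame exactly when R is serial. Every such R is serial, so valid.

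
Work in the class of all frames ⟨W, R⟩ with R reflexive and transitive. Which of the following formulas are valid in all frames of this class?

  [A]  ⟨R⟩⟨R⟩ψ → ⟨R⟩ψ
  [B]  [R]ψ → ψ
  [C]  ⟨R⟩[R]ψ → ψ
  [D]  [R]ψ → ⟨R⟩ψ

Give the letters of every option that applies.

A, B, D

Reflexive relations are serial.
(A) ⟨R⟩⟨R⟩ψ → ⟨R⟩ψ is the dual of axiom 4, which corresponds to transitivity. Every such R is transitive — valid.
(B) [R]ψ → ψ is axiom T, which corresponds to reflexivity. Every such R is reflexive — valid.
(C) ⟨R⟩[R]ψ → ψ is the dual of axiom B, which corresponds to symmetry. Such an R need not be symmetric — not valid.
(D) axiom D: valid iff R is serial. Every such R is serial — valid.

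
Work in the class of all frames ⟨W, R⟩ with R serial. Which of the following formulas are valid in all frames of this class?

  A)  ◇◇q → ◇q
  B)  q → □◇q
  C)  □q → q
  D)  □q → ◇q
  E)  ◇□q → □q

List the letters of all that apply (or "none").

D

(A) the dual of axiom 4: valid iff R is transitive. Such an R need not be transitive — not valid.
(B) q → □◇q is axiom B, which corresponds to symmetry. Such an R need not be symmetric — not valid.
(C) □q → q is axiom T; it is valid on a frame exactly when R is reflexive. Such an R need not be reflexive, so not valid.
(D) □q → ◇q is axiom D, which corresponds to seriality. Every such R is serial — valid.
(E) ◇□q → □q is the dual of axiom 5; it is valid on a frame exactly when R is euclidean. Such an R need not be euclidean, so not valid.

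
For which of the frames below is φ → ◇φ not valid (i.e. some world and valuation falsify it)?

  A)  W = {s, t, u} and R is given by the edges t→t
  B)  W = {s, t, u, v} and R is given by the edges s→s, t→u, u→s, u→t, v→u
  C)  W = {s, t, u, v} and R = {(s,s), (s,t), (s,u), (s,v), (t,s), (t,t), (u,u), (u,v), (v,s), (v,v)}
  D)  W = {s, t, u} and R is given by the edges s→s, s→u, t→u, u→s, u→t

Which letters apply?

The schema φ → ◇φ is the dual of axiom T; it is valid on a frame iff R is reflexive.
(A) R is not reflexive (not s R s), so the schema fails here.
(B) R is not reflexive (not t R t), so the schema fails here.
(C) R is reflexive (each world relates to itself), so the schema is valid here.
(D) R is not reflexive (not t R t), so the schema fails here.

A, B, D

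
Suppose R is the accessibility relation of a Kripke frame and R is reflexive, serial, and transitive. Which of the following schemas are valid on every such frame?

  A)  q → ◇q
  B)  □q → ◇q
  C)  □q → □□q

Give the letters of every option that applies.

A, B, C

(A) q → ◇q (the dual of axiom T) characterises the reflexive frames. Every such R is reflexive — valid.
(B) □q → ◇q is axiom D; it is valid on a frame exactly when R is serial. Every such R is serial, so valid.
(C) □q → □□q is axiom 4, which corresponds to transitivity. Every such R is transitive — valid.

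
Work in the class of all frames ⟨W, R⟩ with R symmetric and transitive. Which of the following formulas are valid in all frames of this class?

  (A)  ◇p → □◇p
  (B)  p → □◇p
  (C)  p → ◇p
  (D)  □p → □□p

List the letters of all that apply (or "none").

A symmetric transitive relation is euclidean (uRv and uRw give vRu by symmetry, then vRw by transitivity).
(A) ◇p → □◇p (axiom 5) characterises the euclidean frames. Every such R is euclidean — valid.
(B) p → □◇p is axiom B, which corresponds to symmetry. Every such R is symmetric — valid.
(C) p → ◇p is the dual of axiom T; it is valid on a frame exactly when R is reflexive. Such an R need not be reflexive, so not valid.
(D) axiom 4: valid iff R is transitive. Every such R is transitive — valid.

A, B, D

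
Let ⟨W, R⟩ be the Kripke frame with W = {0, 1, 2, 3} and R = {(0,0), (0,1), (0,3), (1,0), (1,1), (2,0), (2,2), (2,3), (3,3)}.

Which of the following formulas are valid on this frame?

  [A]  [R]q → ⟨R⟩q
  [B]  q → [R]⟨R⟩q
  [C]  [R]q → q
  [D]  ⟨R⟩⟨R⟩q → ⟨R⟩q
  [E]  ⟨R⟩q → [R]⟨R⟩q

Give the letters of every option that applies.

R is reflexive: each world relates to itself.
R is not symmetric: 0 R 3 but not 3 R 0.
R is not transitive: 1 R 0 and 0 R 3 but not 1 R 3.
R is not euclidean: 0 R 1 and 0 R 3 but not 1 R 3.
R is serial: every world has an R-successor.
(A) [R]q → ⟨R⟩q is axiom D, which corresponds to seriality. R is serial — valid.
(B) q → [R]⟨R⟩q is axiom B, which corresponds to symmetry. R is not symmetric — not valid.
(C) axiom T: valid iff R is reflexive. R is reflexive — valid.
(D) ⟨R⟩⟨R⟩q → ⟨R⟩q is the dual of axiom 4, which corresponds to transitivity. R is not transitive — not valid.
(E) ⟨R⟩q → [R]⟨R⟩q is axiom 5, which corresponds to the euclidean property. R is not euclidean — not valid.

A, C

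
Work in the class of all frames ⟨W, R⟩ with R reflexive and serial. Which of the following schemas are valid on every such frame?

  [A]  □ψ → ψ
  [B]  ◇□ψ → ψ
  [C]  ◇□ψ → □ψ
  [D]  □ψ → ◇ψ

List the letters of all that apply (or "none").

A, D

(A) axiom T: valid iff R is reflexive. Every such R is reflexive — valid.
(B) ◇□ψ → ψ is the dual of axiom B; it is valid on a frame exactly when R is symmetric. Such an R need not be symmetric, so not valid.
(C) ◇□ψ → □ψ (the dual of axiom 5) characterises the euclidean frames. Such an R need not be euclidean — not valid.
(D) □ψ → ◇ψ is axiom D; it is valid on a frame exactly when R is serial. Every such R is serial, so valid.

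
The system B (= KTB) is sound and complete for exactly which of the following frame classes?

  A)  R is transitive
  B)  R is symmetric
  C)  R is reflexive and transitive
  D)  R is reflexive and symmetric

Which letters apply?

(A) this class determines K4, not B (= KTB).
(B) this class determines KB, not B (= KTB).
(C) this class determines S4, not B (= KTB).
(D) B (= KTB) is sound and complete for exactly this class.

D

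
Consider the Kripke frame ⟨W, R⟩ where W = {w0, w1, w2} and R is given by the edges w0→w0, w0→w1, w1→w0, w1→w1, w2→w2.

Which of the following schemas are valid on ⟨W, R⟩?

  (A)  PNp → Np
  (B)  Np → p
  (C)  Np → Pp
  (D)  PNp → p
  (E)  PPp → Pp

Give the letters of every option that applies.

R is reflexive: each world relates to itself.
R is symmetric: every R-edge is matched by its reverse.
R is transitive: R is closed under composition.
R is euclidean: any two R-successors of the same world are R-related.
R is serial: every world has an R-successor.
(A) PNp → Np (the dual of axiom 5) characterises the euclidean frames. R is euclidean — valid.
(B) Np → p is axiom T, which corresponds to reflexivity. R is reflexive — valid.
(C) Np → Pp is axiom D; it is valid on a frame exactly when R is serial. R is serial, so valid.
(D) PNp → p is the dual of axiom B, which corresponds to symmetry. R is symmetric — valid.
(E) PPp → Pp (the dual of axiom 4) characterises the transitive frames. R is transitive — valid.

A, B, C, D, E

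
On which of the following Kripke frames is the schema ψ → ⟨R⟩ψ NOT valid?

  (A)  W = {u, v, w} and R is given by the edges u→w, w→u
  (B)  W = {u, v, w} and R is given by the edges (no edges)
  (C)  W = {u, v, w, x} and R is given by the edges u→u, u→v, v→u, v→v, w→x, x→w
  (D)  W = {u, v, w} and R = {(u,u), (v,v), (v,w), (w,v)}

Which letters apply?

The schema ψ → ⟨R⟩ψ is the dual of axiom T; it is valid on a frame iff R is reflexive.
(A) R is not reflexive (not u R u), so the schema fails here.
(B) R is not reflexive (not u R u), so the schema fails here.
(C) R is not reflexive (not w R w), so the schema fails here.
(D) R is not reflexive (not w R w), so the schema fails here.

A, B, C, D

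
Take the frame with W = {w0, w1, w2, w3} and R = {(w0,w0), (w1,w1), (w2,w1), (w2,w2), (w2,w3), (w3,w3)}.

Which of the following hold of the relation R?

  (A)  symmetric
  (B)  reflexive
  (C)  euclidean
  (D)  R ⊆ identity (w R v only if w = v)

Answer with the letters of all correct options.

(A) not symmetric: w2 R w1 but not w1 R w2.
(B) reflexive: each world relates to itself.
(C) not euclidean: w2 R w1 and w2 R w2 but not w1 R w2.
(D) not ⊆ identity: w2 R w1 with w2 ≠ w1.

B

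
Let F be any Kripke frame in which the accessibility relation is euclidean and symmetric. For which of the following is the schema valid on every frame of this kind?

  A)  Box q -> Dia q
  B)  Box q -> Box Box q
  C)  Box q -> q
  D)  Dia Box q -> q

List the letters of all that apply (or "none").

A symmetric euclidean relation is transitive (uRv and vRw give vRu by symmetry, then uRw by the euclidean condition, applied at v).
(A) Box q -> Dia q (axiom D) characterises the serial frames. Such an R need not be serial — not valid.
(B) axiom 4: valid iff R is transitive. Every such R is transitive — valid.
(C) Box q -> q (axiom T) characterises the reflexive frames. Such an R need not be reflexive — not valid.
(D) the dual of axiom B: valid iff R is symmetric. Every such R is symmetric — valid.

B, D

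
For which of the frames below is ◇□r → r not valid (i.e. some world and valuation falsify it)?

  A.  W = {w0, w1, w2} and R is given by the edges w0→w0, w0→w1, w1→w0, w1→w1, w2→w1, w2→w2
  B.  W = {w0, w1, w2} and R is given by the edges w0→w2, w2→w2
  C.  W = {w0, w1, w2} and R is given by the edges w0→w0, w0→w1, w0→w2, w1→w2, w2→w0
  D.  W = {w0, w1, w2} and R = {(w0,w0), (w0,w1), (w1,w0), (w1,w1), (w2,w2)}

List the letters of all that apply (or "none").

A, B, C

The schema ◇□r → r is the dual of axiom B; it is valid on a frame iff R is symmetric.
(A) R is not symmetric (w2 R w1 but not w1 R w2), so the schema fails here.
(B) R is not symmetric (w0 R w2 but not w2 R w0), so the schema fails here.
(C) R is not symmetric (w0 R w1 but not w1 R w0), so the schema fails here.
(D) R is symmetric (every R-edge is matched by its reverse), so the schema is valid here.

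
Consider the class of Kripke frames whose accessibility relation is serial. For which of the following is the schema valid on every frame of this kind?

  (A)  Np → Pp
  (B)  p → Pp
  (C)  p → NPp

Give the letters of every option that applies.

(A) Np → Pp (axiom D) characterises the serial frames. Every such R is serial — valid.
(B) p → Pp is the dual of axiom T, which corresponds to reflexivity. Such an R need not be reflexive — not valid.
(C) p → NPp is axiom B; it is valid on a frame exactly when R is symmetric. Such an R need not be symmetric, so not valid.

A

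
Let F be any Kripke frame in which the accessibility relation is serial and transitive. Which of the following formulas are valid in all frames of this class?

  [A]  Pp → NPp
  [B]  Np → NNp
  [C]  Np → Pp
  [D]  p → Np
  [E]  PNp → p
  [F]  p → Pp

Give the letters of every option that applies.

B, C

(A) Pp → NPp is axiom 5; it is valid on a frame exactly when R is euclidean. Such an R need not be euclidean, so not valid.
(B) Np → NNp (axiom 4) characterises the transitive frames. Every such R is transitive — valid.
(C) axiom D: valid iff R is serial. Every such R is serial — valid.
(D) p → Np is valid only on frames where every R-edge is a self-loop. Such an R need not be a subset of the identity — not valid.
(E) PNp → p is the dual of axiom B; it is valid on a frame exactly when R is symmetric. Such an R need not be symmetric, so not valid.
(F) p → Pp (the dual of axiom T) characterises the reflexive frames. Such an R need not be reflexive — not valid.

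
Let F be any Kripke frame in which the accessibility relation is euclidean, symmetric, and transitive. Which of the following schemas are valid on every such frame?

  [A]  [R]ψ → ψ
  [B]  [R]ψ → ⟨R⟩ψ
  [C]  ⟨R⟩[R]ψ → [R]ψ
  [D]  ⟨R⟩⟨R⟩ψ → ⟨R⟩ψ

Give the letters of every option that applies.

(A) axiom T: valid iff R is reflexive. Such an R need not be reflexive — not valid.
(B) [R]ψ → ⟨R⟩ψ is axiom D, which corresponds to seriality. Such an R need not be serial — not valid.
(C) ⟨R⟩[R]ψ → [R]ψ is the dual of axiom 5; it is valid on a frame exactly when R is euclidean. Every such R is euclidean, so valid.
(D) ⟨R⟩⟨R⟩ψ → ⟨R⟩ψ (the dual of axiom 4) characterises the transitive frames. Every such R is transitive — valid.

C, D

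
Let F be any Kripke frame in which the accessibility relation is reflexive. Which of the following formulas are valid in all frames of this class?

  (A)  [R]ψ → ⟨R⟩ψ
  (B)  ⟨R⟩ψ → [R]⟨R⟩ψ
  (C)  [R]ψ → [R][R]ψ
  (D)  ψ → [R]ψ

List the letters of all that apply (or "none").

A

A reflexive relation is serial.
(A) axiom D: valid iff R is serial. Every such R is serial — valid.
(B) axiom 5: valid iff R is euclidean. Such an R need not be euclidean — not valid.
(C) [R]ψ → [R][R]ψ is axiom 4; it is valid on a frame exactly when R is transitive. Such an R need not be transitive, so not valid.
(D) ψ → [R]ψ (equivalent to ◇p→p) corresponds to R being a subset of the identity. Such an R need not be a subset of the identity, so not valid.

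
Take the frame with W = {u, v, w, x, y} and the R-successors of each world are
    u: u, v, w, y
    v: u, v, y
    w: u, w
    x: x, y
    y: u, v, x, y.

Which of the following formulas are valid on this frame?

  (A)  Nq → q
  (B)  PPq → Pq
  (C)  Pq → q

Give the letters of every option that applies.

A

R is reflexive: each world relates to itself.
R is not transitive: u R y and y R x but not u R x.
R is not a subset of the identity: u R v with u ≠ v.
(A) Nq → q (axiom T) characterises the reflexive frames. R is reflexive — valid.
(B) PPq → Pq is the dual of axiom 4, which corresponds to transitivity. R is not transitive — not valid.
(C) Pq → q is the converse of T; it holds exactly when R ⊆ identity. Here R ⊄ identity — not valid.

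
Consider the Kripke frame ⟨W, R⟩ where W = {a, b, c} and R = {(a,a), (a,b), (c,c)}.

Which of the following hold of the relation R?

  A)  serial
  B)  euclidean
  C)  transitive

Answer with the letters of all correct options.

(A) not serial: b has no R-successor.
(B) not euclidean: a R b and a R a but not b R a.
(C) transitive: R is closed under composition.

C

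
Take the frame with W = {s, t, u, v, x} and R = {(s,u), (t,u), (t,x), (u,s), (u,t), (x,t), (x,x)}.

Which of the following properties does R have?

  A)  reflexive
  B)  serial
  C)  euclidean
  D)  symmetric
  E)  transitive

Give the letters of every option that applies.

(A) not reflexive: not s R s.
(B) not serial: v has no R-successor.
(C) not euclidean: t R u and t R x but not u R x.
(D) symmetric: every R-edge is matched by its reverse.
(E) not transitive: s R u and u R s but not s R s.

D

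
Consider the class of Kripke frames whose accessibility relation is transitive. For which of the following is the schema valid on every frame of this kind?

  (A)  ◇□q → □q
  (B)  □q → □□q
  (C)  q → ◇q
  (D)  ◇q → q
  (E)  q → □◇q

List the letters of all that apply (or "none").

(A) ◇□q → □q is the dual of axiom 5, which corresponds to the euclidean property. Such an R need not be euclidean — not valid.
(B) □q → □□q is axiom 4, which corresponds to transitivity. Every such R is transitive — valid.
(C) q → ◇q (the dual of axiom T) characterises the reflexive frames. Such an R need not be reflexive — not valid.
(D) ◇q → q is the converse of T; it holds exactly when R ⊆ identity. Such an R need not be a subset of the identity — not valid.
(E) q → □◇q is axiom B, which corresponds to symmetry. Such an R need not be symmetric — not valid.

B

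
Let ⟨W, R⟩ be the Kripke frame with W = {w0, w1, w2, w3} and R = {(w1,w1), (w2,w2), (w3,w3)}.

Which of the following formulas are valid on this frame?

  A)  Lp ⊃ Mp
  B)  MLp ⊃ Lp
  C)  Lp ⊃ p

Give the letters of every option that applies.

R is not reflexive: not w0 R w0.
R is euclidean: any two R-successors of the same world are R-related.
R is not serial: w0 has no R-successor.
(A) Lp ⊃ Mp is axiom D, which corresponds to seriality. R is not serial — not valid.
(B) MLp ⊃ Lp is the dual of axiom 5; it is valid on a frame exactly when R is euclidean. R is euclidean, so valid.
(C) Lp ⊃ p is axiom T; it is valid on a frame exactly when R is reflexive. R is not reflexive, so not valid.

B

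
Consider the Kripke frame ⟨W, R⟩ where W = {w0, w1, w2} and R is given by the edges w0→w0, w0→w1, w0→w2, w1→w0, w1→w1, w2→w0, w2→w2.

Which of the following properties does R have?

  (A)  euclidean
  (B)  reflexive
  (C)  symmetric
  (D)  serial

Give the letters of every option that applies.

(A) not euclidean: w0 R w1 and w0 R w2 but not w1 R w2.
(B) reflexive: each world relates to itself.
(C) symmetric: every R-edge is matched by its reverse.
(D) serial: every world has an R-successor.

B, C, D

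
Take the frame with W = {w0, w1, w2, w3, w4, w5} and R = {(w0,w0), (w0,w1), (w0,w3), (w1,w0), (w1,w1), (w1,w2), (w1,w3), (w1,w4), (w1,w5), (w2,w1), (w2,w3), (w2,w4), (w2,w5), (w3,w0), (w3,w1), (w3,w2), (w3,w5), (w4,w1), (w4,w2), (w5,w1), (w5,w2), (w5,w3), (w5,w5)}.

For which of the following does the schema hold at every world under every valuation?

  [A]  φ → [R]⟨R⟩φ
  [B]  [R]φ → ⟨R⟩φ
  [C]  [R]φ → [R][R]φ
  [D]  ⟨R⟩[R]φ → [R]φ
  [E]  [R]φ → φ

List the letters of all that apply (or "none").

R is not reflexive: not w2 R w2.
R is symmetric: every R-edge is matched by its reverse.
R is not transitive: w0 R w1 and w1 R w2 but not w0 R w2.
R is not euclidean: w1 R w0 and w1 R w2 but not w0 R w2.
R is serial: every world has an R-successor.
(A) axiom B: valid iff R is symmetric. R is symmetric — valid.
(B) axiom D: valid iff R is serial. R is serial — valid.
(C) axiom 4: valid iff R is transitive. R is not transitive — not valid.
(D) ⟨R⟩[R]φ → [R]φ is the dual of axiom 5; it is valid on a frame exactly when R is euclidean. R is not euclidean, so not valid.
(E) [R]φ → φ is axiom T; it is valid on a frame exactly when R is reflexive. R is not reflexive, so not valid.

A, B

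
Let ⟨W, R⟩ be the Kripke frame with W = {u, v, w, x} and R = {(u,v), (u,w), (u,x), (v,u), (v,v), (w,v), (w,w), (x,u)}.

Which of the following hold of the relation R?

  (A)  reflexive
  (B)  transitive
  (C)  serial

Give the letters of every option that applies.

C

(A) not reflexive: not u R u.
(B) not transitive: u R v and v R u but not u R u.
(C) serial: every world has an R-successor.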